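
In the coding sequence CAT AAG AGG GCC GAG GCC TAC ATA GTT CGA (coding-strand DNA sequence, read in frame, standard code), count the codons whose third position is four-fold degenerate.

Codon 1 CAT (His): third position 2-fold.
Codon 2 AAG (Lys): third position 2-fold.
Codon 3 AGG (Arg): third position 2-fold.
Codon 4 GCC (Ala): third position 4-fold.
Codon 5 GAG (Glu): third position 2-fold.
Codon 6 GCC (Ala): third position 4-fold.
Codon 7 TAC (Tyr): third position 2-fold.
Codon 8 ATA (Ile): third position 3-fold.
Codon 9 GTT (Val): third position 4-fold.
Codon 10 CGA (Arg): third position 4-fold.
Four-fold degenerate third positions: 4.

4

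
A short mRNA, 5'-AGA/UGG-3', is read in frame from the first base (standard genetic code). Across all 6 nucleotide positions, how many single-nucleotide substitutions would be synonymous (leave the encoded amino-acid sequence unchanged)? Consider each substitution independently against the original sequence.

2

Codon 1 (AGA, Arg): 2 synonymous substitutions.
Codon 2 (UGG, Trp): 0 synonymous substitutions.
Total: 2 + 0 = 2.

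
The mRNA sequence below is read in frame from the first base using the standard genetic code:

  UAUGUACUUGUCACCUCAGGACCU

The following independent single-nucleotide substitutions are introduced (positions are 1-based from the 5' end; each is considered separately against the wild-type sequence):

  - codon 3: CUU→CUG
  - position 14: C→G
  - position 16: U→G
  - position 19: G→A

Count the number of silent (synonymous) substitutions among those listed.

1

Codon 3: CUU (Leu) → CUG (Leu) — synonymous.
Codon 5: ACC (Thr) → AGC (Ser) — missense.
Codon 6: UCA (Ser) → GCA (Ala) — missense.
Codon 7: GGA (Gly) → AGA (Arg) — missense.
Synonymous: 1 of 4.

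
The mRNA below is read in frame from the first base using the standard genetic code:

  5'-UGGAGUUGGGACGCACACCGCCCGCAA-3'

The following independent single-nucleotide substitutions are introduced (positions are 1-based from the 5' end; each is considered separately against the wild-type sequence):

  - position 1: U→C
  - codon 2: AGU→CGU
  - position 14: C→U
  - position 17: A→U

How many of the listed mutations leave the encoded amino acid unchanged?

0

Codon 1: UGG (Trp) → CGG (Arg) — missense.
Codon 2: AGU (Ser) → CGU (Arg) — missense.
Codon 5: GCA (Ala) → GUA (Val) — missense.
Codon 6: CAC (His) → CUC (Leu) — missense.
Synonymous: 0 of 4.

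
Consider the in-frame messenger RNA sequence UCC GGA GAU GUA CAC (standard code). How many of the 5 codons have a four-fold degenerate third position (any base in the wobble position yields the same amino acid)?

3

Codon 1 UCC (Ser): third position 4-fold.
Codon 2 GGA (Gly): third position 4-fold.
Codon 3 GAU (Asp): third position 2-fold.
Codon 4 GUA (Val): third position 4-fold.
Codon 5 CAC (His): third position 2-fold.
Four-fold degenerate third positions: 3.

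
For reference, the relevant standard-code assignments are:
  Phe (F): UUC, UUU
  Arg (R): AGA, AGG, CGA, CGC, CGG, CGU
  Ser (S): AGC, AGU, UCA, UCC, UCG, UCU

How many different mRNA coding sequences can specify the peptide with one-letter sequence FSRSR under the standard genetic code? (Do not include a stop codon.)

Phe: 2 codons.
Ser: 6 codons.
Arg: 6 codons.
Ser: 6 codons.
Arg: 6 codons.
2 × 6 × 6 × 6 × 6 = 2592.

2592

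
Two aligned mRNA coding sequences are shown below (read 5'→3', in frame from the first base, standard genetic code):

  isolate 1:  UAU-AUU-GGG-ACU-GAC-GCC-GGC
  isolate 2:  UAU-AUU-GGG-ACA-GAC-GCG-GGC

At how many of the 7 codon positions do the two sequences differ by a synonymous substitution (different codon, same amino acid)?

2

Codon 1: UAU Tyr / UAU Tyr — identical.
Codon 2: AUU Ile / AUU Ile — identical.
Codon 3: GGG Gly / GGG Gly — identical.
Codon 4: ACU Thr / ACA Thr — synonymous.
Codon 5: GAC Asp / GAC Asp — identical.
Codon 6: GCC Ala / GCG Ala — synonymous.
Codon 7: GGC Gly / GGC Gly — identical.
Synonymous differences: 2.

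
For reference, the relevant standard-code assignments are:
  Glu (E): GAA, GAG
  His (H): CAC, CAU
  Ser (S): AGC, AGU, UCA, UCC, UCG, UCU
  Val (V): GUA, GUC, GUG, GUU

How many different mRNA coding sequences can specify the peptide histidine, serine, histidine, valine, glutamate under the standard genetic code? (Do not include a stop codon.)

192

His: 2 codons.
Ser: 6 codons.
His: 2 codons.
Val: 4 codons.
Glu: 2 codons.
2 × 6 × 2 × 4 × 2 = 192.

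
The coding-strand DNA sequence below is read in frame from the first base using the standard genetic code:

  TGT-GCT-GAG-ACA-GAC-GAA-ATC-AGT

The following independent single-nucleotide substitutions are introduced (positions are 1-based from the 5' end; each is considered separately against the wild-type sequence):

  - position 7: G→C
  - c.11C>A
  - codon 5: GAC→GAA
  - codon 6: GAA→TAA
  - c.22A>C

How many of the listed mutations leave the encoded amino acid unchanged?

0

Codon 3: GAG (Glu) → CAG (Gln) — missense.
Codon 4: ACA (Thr) → AAA (Lys) — missense.
Codon 5: GAC (Asp) → GAA (Glu) — missense.
Codon 6: GAA (Glu) → TAA (Stop) — nonsense.
Codon 8: AGT (Ser) → CGT (Arg) — missense.
Synonymous: 0 of 5.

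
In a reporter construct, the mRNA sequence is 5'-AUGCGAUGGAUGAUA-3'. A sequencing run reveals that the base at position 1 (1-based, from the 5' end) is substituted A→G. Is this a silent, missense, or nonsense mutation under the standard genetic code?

Position 1 falls in codon 1: AUG → Met.
After the substitution the codon is GUG → Val.
Met ≠ Val, so this is a missense mutation.

missense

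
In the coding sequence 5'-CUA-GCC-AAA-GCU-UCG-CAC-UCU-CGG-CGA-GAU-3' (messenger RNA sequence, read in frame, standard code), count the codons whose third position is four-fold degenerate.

Codon 1 CUA (Leu): third position 4-fold.
Codon 2 GCC (Ala): third position 4-fold.
Codon 3 AAA (Lys): third position 2-fold.
Codon 4 GCU (Ala): third position 4-fold.
Codon 5 UCG (Ser): third position 4-fold.
Codon 6 CAC (His): third position 2-fold.
Codon 7 UCU (Ser): third position 4-fold.
Codon 8 CGG (Arg): third position 4-fold.
Codon 9 CGA (Arg): third position 4-fold.
Codon 10 GAU (Asp): third position 2-fold.
Four-fold degenerate third positions: 7.

7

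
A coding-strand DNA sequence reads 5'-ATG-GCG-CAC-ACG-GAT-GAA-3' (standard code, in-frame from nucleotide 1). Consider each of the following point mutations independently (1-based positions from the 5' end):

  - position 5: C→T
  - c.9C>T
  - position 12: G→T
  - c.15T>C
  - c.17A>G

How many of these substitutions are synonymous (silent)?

Codon 2: GCG (Ala) → GTG (Val) — missense.
Codon 3: CAC (His) → CAT (His) — synonymous.
Codon 4: ACG (Thr) → ACT (Thr) — synonymous.
Codon 5: GAT (Asp) → GAC (Asp) — synonymous.
Codon 6: GAA (Glu) → GGA (Gly) — missense.
Synonymous: 3 of 5.

3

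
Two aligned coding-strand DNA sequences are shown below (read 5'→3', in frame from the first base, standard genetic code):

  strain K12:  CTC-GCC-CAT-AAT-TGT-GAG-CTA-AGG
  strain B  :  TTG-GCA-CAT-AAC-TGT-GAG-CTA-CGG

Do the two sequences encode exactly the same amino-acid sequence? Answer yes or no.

yes

Codon 1: CTC Leu / TTG Leu — synonymous.
Codon 2: GCC Ala / GCA Ala — synonymous.
Codon 3: CAT His / CAT His — identical.
Codon 4: AAT Asn / AAC Asn — synonymous.
Codon 5: TGT Cys / TGT Cys — identical.
Codon 6: GAG Glu / GAG Glu — identical.
Codon 7: CTA Leu / CTA Leu — identical.
Codon 8: AGG Arg / CGG Arg — synonymous.
Nonsynonymous differences: 0 → same protein.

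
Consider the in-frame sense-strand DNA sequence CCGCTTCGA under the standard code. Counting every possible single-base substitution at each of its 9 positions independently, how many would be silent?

10

Codon 1 (CCG, Pro): 3 synonymous substitutions.
Codon 2 (CTT, Leu): 3 synonymous substitutions.
Codon 3 (CGA, Arg): 4 synonymous substitutions.
Total: 3 + 3 + 4 = 10.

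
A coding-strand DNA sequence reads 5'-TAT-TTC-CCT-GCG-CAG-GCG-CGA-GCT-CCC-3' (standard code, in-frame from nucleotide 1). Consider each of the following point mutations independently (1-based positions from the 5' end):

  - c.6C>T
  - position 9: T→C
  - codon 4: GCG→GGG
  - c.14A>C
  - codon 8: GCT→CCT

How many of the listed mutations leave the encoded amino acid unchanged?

2

Codon 2: TTC (Phe) → TTT (Phe) — synonymous.
Codon 3: CCT (Pro) → CCC (Pro) — synonymous.
Codon 4: GCG (Ala) → GGG (Gly) — missense.
Codon 5: CAG (Gln) → CCG (Pro) — missense.
Codon 8: GCT (Ala) → CCT (Pro) — missense.
Synonymous: 2 of 5.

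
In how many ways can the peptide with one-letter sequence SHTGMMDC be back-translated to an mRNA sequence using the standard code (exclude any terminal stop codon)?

768

Ser: 6 codons.
His: 2 codons.
Thr: 4 codons.
Gly: 4 codons.
Met: 1 codon.
Met: 1 codon.
Asp: 2 codons.
Cys: 2 codons.
6 × 2 × 4 × 4 × 1 × 1 × 2 × 2 = 768.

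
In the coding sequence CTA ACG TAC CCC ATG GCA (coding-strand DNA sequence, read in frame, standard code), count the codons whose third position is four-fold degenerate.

Codon 1 CTA (Leu): third position 4-fold.
Codon 2 ACG (Thr): third position 4-fold.
Codon 3 TAC (Tyr): third position 2-fold.
Codon 4 CCC (Pro): third position 4-fold.
Codon 5 ATG (Met): third position 1-fold.
Codon 6 GCA (Ala): third position 4-fold.
Four-fold degenerate third positions: 4.

4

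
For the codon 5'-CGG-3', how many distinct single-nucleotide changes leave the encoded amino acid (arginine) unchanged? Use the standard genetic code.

4

Position 1: AGG → 1 synonymous.
Position 2: none → 0 synonymous.
Position 3: CGU, CGC, CGA → 3 synonymous.
Total: 1 + 0 + 3 = 4.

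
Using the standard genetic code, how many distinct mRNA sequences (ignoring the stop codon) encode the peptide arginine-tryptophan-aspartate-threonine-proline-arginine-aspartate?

Arg: 6 codons.
Trp: 1 codon.
Asp: 2 codons.
Thr: 4 codons.
Pro: 4 codons.
Arg: 6 codons.
Asp: 2 codons.
6 × 1 × 2 × 4 × 4 × 6 × 2 = 2304.

2304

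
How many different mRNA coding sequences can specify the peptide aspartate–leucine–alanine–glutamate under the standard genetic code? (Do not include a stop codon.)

Asp: 2 codons.
Leu: 6 codons.
Ala: 4 codons.
Glu: 2 codons.
2 × 6 × 4 × 2 = 96.

96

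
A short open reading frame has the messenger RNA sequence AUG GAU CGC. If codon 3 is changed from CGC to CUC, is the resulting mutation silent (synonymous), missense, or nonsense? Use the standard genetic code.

missense

Position 8 falls in codon 3: CGC → Arg.
After the substitution the codon is CUC → Leu.
Arg ≠ Leu, so this is a missense mutation.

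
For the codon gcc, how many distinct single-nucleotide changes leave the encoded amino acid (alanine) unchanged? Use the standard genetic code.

Position 1: none → 0 synonymous.
Position 2: none → 0 synonymous.
Position 3: GCU, GCA, GCG → 3 synonymous.
Total: 0 + 0 + 3 = 3.

3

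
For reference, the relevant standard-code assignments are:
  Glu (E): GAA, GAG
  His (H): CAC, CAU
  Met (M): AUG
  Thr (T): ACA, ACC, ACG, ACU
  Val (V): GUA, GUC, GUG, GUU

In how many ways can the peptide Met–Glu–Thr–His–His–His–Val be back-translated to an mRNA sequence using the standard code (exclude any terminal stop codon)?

Met: 1 codon.
Glu: 2 codons.
Thr: 4 codons.
His: 2 codons.
His: 2 codons.
His: 2 codons.
Val: 4 codons.
1 × 2 × 4 × 2 × 2 × 2 × 4 = 256.

256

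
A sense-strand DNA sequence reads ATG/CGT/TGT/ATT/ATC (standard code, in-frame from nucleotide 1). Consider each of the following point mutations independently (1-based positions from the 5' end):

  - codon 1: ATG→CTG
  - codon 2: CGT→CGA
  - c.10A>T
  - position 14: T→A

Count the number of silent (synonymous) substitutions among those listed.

Codon 1: ATG (Met) → CTG (Leu) — missense.
Codon 2: CGT (Arg) → CGA (Arg) — synonymous.
Codon 4: ATT (Ile) → TTT (Phe) — missense.
Codon 5: ATC (Ile) → AAC (Asn) — missense.
Synonymous: 1 of 4.

1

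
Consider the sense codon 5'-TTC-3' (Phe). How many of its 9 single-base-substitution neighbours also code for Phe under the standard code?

Position 1: none → 0 synonymous.
Position 2: none → 0 synonymous.
Position 3: TTT → 1 synonymous.
Total: 0 + 0 + 1 = 1.

1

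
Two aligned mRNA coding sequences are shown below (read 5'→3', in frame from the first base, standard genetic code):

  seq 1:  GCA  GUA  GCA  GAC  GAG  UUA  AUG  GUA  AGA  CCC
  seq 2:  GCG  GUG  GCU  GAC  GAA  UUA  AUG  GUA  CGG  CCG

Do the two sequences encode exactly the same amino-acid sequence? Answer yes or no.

yes

Codon 1: GCA Ala / GCG Ala — synonymous.
Codon 2: GUA Val / GUG Val — synonymous.
Codon 3: GCA Ala / GCU Ala — synonymous.
Codon 4: GAC Asp / GAC Asp — identical.
Codon 5: GAG Glu / GAA Glu — synonymous.
Codon 6: UUA Leu / UUA Leu — identical.
Codon 7: AUG Met / AUG Met — identical.
Codon 8: GUA Val / GUA Val — identical.
Codon 9: AGA Arg / CGG Arg — synonymous.
Codon 10: CCC Pro / CCG Pro — synonymous.
Nonsynonymous differences: 0 → same protein.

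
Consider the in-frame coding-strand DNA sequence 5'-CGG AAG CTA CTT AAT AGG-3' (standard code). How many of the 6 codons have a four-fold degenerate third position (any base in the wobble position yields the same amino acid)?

Codon 1 CGG (Arg): third position 4-fold.
Codon 2 AAG (Lys): third position 2-fold.
Codon 3 CTA (Leu): third position 4-fold.
Codon 4 CTT (Leu): third position 4-fold.
Codon 5 AAT (Asn): third position 2-fold.
Codon 6 AGG (Arg): third position 2-fold.
Four-fold degenerate third positions: 3.

3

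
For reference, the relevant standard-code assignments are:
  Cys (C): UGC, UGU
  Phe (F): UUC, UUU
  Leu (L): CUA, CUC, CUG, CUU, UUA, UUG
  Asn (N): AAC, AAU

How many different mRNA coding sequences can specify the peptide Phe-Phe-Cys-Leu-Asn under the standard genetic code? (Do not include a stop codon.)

Phe: 2 codons.
Phe: 2 codons.
Cys: 2 codons.
Leu: 6 codons.
Asn: 2 codons.
2 × 2 × 2 × 6 × 2 = 96.

96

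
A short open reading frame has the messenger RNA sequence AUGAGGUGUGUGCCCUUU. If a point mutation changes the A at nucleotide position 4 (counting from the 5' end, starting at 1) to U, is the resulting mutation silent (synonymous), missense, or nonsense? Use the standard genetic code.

missense

Position 4 falls in codon 2: AGG → Arg.
After the substitution the codon is UGG → Trp.
Arg ≠ Trp, so this is a missense mutation.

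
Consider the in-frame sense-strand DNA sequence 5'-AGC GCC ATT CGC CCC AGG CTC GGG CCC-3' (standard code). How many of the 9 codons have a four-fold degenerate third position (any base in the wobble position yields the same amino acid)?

Codon 1 AGC (Ser): third position 2-fold.
Codon 2 GCC (Ala): third position 4-fold.
Codon 3 ATT (Ile): third position 3-fold.
Codon 4 CGC (Arg): third position 4-fold.
Codon 5 CCC (Pro): third position 4-fold.
Codon 6 AGG (Arg): third position 2-fold.
Codon 7 CTC (Leu): third position 4-fold.
Codon 8 GGG (Gly): third position 4-fold.
Codon 9 CCC (Pro): third position 4-fold.
Four-fold degenerate third positions: 6.

6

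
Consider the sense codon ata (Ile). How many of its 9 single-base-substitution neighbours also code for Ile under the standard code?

Position 1: none → 0 synonymous.
Position 2: none → 0 synonymous.
Position 3: ATT, ATC → 2 synonymous.
Total: 0 + 0 + 2 = 2.

2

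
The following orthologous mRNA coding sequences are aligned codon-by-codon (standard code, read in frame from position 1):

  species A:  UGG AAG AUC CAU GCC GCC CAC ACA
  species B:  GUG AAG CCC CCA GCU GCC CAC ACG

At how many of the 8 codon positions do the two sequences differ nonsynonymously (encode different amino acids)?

3

Codon 1: UGG Trp / GUG Val — nonsynonymous.
Codon 2: AAG Lys / AAG Lys — identical.
Codon 3: AUC Ile / CCC Pro — nonsynonymous.
Codon 4: CAU His / CCA Pro — nonsynonymous.
Codon 5: GCC Ala / GCU Ala — synonymous.
Codon 6: GCC Ala / GCC Ala — identical.
Codon 7: CAC His / CAC His — identical.
Codon 8: ACA Thr / ACG Thr — synonymous.
Nonsynonymous differences: 3.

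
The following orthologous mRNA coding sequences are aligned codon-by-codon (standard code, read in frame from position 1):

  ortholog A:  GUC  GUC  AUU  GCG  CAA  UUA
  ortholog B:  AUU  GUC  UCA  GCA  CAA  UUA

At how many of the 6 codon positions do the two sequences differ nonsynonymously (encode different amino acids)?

2

Codon 1: GUC Val / AUU Ile — nonsynonymous.
Codon 2: GUC Val / GUC Val — identical.
Codon 3: AUU Ile / UCA Ser — nonsynonymous.
Codon 4: GCG Ala / GCA Ala — synonymous.
Codon 5: CAA Gln / CAA Gln — identical.
Codon 6: UUA Leu / UUA Leu — identical.
Nonsynonymous differences: 2.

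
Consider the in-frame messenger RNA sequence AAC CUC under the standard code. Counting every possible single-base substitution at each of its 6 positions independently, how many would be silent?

4

Codon 1 (AAC, Asn): 1 synonymous substitution.
Codon 2 (CUC, Leu): 3 synonymous substitutions.
Total: 1 + 3 = 4.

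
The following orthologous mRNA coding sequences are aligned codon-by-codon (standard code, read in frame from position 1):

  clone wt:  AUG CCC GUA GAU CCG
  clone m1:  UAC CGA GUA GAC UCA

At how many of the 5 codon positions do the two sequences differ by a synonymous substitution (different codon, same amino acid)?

1

Codon 1: AUG Met / UAC Tyr — nonsynonymous.
Codon 2: CCC Pro / CGA Arg — nonsynonymous.
Codon 3: GUA Val / GUA Val — identical.
Codon 4: GAU Asp / GAC Asp — synonymous.
Codon 5: CCG Pro / UCA Ser — nonsynonymous.
Synonymous differences: 1.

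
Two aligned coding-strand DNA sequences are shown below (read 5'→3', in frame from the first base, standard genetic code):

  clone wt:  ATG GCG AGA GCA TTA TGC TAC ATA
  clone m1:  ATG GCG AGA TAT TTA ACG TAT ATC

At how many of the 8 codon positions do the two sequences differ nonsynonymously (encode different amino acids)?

Codon 1: ATG Met / ATG Met — identical.
Codon 2: GCG Ala / GCG Ala — identical.
Codon 3: AGA Arg / AGA Arg — identical.
Codon 4: GCA Ala / TAT Tyr — nonsynonymous.
Codon 5: TTA Leu / TTA Leu — identical.
Codon 6: TGC Cys / ACG Thr — nonsynonymous.
Codon 7: TAC Tyr / TAT Tyr — synonymous.
Codon 8: ATA Ile / ATC Ile — synonymous.
Nonsynonymous differences: 2.

2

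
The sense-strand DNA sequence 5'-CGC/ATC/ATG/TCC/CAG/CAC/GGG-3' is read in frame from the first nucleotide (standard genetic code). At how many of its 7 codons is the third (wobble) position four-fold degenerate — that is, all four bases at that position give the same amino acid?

3

Codon 1 CGC (Arg): third position 4-fold.
Codon 2 ATC (Ile): third position 3-fold.
Codon 3 ATG (Met): third position 1-fold.
Codon 4 TCC (Ser): third position 4-fold.
Codon 5 CAG (Gln): third position 2-fold.
Codon 6 CAC (His): third position 2-fold.
Codon 7 GGG (Gly): third position 4-fold.
Four-fold degenerate third positions: 3.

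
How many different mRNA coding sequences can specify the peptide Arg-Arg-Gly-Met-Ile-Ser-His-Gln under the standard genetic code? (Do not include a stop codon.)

10368

Arg: 6 codons.
Arg: 6 codons.
Gly: 4 codons.
Met: 1 codon.
Ile: 3 codons.
Ser: 6 codons.
His: 2 codons.
Gln: 2 codons.
6 × 6 × 4 × 1 × 3 × 6 × 2 × 2 = 10368.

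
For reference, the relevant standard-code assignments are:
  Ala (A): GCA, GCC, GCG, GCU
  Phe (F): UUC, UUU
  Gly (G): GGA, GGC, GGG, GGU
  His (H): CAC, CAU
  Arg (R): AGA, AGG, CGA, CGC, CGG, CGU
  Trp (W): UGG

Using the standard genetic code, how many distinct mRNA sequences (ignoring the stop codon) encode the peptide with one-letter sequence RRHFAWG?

Arg: 6 codons.
Arg: 6 codons.
His: 2 codons.
Phe: 2 codons.
Ala: 4 codons.
Trp: 1 codon.
Gly: 4 codons.
6 × 6 × 2 × 2 × 4 × 1 × 4 = 2304.

2304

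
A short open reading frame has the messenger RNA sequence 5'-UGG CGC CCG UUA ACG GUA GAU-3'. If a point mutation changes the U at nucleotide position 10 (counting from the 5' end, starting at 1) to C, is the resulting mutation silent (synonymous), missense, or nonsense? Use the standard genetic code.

Position 10 falls in codon 4: UUA → Leu.
After the substitution the codon is CUA → Leu.
Both encode Leu, so the change is synonymous.

silent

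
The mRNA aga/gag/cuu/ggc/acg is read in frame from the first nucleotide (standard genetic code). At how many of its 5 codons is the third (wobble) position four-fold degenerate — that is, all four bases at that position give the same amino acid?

Codon 1 AGA (Arg): third position 2-fold.
Codon 2 GAG (Glu): third position 2-fold.
Codon 3 CUU (Leu): third position 4-fold.
Codon 4 GGC (Gly): third position 4-fold.
Codon 5 ACG (Thr): third position 4-fold.
Four-fold degenerate third positions: 3.

3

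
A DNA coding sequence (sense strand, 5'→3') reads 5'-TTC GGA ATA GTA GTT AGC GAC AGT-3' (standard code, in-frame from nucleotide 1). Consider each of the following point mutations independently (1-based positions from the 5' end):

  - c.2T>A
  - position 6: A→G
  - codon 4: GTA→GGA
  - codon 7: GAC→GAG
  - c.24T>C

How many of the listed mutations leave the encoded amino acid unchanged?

Codon 1: TTC (Phe) → TAC (Tyr) — missense.
Codon 2: GGA (Gly) → GGG (Gly) — synonymous.
Codon 4: GTA (Val) → GGA (Gly) — missense.
Codon 7: GAC (Asp) → GAG (Glu) — missense.
Codon 8: AGT (Ser) → AGC (Ser) — synonymous.
Synonymous: 2 of 5.

2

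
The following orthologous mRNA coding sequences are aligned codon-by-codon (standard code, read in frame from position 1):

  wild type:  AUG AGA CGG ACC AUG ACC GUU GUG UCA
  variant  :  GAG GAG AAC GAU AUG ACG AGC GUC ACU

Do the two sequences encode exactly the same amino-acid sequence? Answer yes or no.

no

Codon 1: AUG Met / GAG Glu — nonsynonymous.
Codon 2: AGA Arg / GAG Glu — nonsynonymous.
Codon 3: CGG Arg / AAC Asn — nonsynonymous.
Codon 4: ACC Thr / GAU Asp — nonsynonymous.
Codon 5: AUG Met / AUG Met — identical.
Codon 6: ACC Thr / ACG Thr — synonymous.
Codon 7: GUU Val / AGC Ser — nonsynonymous.
Codon 8: GUG Val / GUC Val — synonymous.
Codon 9: UCA Ser / ACU Thr — nonsynonymous.
Nonsynonymous differences: 6 → different protein.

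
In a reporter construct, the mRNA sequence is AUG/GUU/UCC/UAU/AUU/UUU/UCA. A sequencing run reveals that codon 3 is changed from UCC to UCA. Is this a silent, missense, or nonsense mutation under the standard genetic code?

silent

Position 9 falls in codon 3: UCC → Ser.
After the substitution the codon is UCA → Ser.
Both encode Ser, so the change is synonymous.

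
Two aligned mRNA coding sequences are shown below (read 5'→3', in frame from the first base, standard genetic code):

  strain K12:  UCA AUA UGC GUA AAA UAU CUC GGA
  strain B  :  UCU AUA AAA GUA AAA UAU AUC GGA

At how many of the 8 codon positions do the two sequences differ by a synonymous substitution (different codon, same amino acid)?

1

Codon 1: UCA Ser / UCU Ser — synonymous.
Codon 2: AUA Ile / AUA Ile — identical.
Codon 3: UGC Cys / AAA Lys — nonsynonymous.
Codon 4: GUA Val / GUA Val — identical.
Codon 5: AAA Lys / AAA Lys — identical.
Codon 6: UAU Tyr / UAU Tyr — identical.
Codon 7: CUC Leu / AUC Ile — nonsynonymous.
Codon 8: GGA Gly / GGA Gly — identical.
Synonymous differences: 1.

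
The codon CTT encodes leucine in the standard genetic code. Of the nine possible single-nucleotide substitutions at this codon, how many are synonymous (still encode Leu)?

Position 1: none → 0 synonymous.
Position 2: none → 0 synonymous.
Position 3: CTC, CTA, CTG → 3 synonymous.
Total: 0 + 0 + 3 = 3.

3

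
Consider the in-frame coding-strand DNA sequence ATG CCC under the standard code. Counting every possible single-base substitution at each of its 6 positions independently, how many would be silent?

3

Codon 1 (ATG, Met): 0 synonymous substitutions.
Codon 2 (CCC, Pro): 3 synonymous substitutions.
Total: 0 + 3 = 3.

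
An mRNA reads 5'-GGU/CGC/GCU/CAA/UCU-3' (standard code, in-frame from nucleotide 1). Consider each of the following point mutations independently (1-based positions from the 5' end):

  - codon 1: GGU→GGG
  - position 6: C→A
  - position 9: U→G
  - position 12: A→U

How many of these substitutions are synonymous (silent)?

3

Codon 1: GGU (Gly) → GGG (Gly) — synonymous.
Codon 2: CGC (Arg) → CGA (Arg) — synonymous.
Codon 3: GCU (Ala) → GCG (Ala) — synonymous.
Codon 4: CAA (Gln) → CAU (His) — missense.
Synonymous: 3 of 4.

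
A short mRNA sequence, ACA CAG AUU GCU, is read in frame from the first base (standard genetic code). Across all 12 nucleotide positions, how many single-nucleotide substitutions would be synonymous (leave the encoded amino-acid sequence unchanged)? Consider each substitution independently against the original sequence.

9

Codon 1 (ACA, Thr): 3 synonymous substitutions.
Codon 2 (CAG, Gln): 1 synonymous substitution.
Codon 3 (AUU, Ile): 2 synonymous substitutions.
Codon 4 (GCU, Ala): 3 synonymous substitutions.
Total: 3 + 1 + 2 + 3 = 9.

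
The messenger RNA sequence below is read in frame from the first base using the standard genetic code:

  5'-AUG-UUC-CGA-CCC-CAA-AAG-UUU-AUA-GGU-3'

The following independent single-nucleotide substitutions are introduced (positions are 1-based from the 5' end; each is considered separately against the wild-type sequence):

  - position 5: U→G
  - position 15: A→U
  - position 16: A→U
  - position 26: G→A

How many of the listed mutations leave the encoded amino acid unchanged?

Codon 2: UUC (Phe) → UGC (Cys) — missense.
Codon 5: CAA (Gln) → CAU (His) — missense.
Codon 6: AAG (Lys) → UAG (Stop) — nonsense.
Codon 9: GGU (Gly) → GAU (Asp) — missense.
Synonymous: 0 of 4.

0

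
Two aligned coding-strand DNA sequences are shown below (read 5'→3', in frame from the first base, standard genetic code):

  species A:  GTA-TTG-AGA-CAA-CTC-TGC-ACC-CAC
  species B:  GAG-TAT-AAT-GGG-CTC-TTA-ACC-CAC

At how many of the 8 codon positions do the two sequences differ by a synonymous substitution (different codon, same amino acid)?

Codon 1: GTA Val / GAG Glu — nonsynonymous.
Codon 2: TTG Leu / TAT Tyr — nonsynonymous.
Codon 3: AGA Arg / AAT Asn — nonsynonymous.
Codon 4: CAA Gln / GGG Gly — nonsynonymous.
Codon 5: CTC Leu / CTC Leu — identical.
Codon 6: TGC Cys / TTA Leu — nonsynonymous.
Codon 7: ACC Thr / ACC Thr — identical.
Codon 8: CAC His / CAC His — identical.
Synonymous differences: 0.

0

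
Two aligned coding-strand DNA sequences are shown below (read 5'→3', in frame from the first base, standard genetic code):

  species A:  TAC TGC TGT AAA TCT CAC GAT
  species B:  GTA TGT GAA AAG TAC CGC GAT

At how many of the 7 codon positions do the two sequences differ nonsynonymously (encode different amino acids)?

Codon 1: TAC Tyr / GTA Val — nonsynonymous.
Codon 2: TGC Cys / TGT Cys — synonymous.
Codon 3: TGT Cys / GAA Glu — nonsynonymous.
Codon 4: AAA Lys / AAG Lys — synonymous.
Codon 5: TCT Ser / TAC Tyr — nonsynonymous.
Codon 6: CAC His / CGC Arg — nonsynonymous.
Codon 7: GAT Asp / GAT Asp — identical.
Nonsynonymous differences: 4.

4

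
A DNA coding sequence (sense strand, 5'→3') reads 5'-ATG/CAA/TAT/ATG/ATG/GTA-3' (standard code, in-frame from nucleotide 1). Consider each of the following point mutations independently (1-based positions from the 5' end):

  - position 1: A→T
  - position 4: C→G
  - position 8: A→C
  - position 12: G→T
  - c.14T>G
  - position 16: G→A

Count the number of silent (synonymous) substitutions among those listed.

Codon 1: ATG (Met) → TTG (Leu) — missense.
Codon 2: CAA (Gln) → GAA (Glu) — missense.
Codon 3: TAT (Tyr) → TCT (Ser) — missense.
Codon 4: ATG (Met) → ATT (Ile) — missense.
Codon 5: ATG (Met) → AGG (Arg) — missense.
Codon 6: GTA (Val) → ATA (Ile) — missense.
Synonymous: 0 of 6.

0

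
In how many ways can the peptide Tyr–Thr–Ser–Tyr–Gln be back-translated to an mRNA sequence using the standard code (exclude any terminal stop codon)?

192

Tyr: 2 codons.
Thr: 4 codons.
Ser: 6 codons.
Tyr: 2 codons.
Gln: 2 codons.
2 × 4 × 6 × 2 × 2 = 192.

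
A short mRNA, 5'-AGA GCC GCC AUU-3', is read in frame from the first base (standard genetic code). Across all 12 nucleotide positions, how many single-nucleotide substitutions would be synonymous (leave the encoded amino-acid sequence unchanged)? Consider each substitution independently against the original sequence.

10

Codon 1 (AGA, Arg): 2 synonymous substitutions.
Codon 2 (GCC, Ala): 3 synonymous substitutions.
Codon 3 (GCC, Ala): 3 synonymous substitutions.
Codon 4 (AUU, Ile): 2 synonymous substitutions.
Total: 2 + 3 + 3 + 2 = 10.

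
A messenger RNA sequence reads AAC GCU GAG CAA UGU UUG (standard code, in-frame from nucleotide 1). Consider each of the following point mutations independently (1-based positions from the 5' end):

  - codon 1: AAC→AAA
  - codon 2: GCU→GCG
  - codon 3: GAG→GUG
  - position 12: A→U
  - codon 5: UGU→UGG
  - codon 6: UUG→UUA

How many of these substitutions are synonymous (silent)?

2

Codon 1: AAC (Asn) → AAA (Lys) — missense.
Codon 2: GCU (Ala) → GCG (Ala) — synonymous.
Codon 3: GAG (Glu) → GUG (Val) — missense.
Codon 4: CAA (Gln) → CAU (His) — missense.
Codon 5: UGU (Cys) → UGG (Trp) — missense.
Codon 6: UUG (Leu) → UUA (Leu) — synonymous.
Synonymous: 2 of 6.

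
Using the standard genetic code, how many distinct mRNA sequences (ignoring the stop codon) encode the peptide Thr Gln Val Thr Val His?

Thr: 4 codons.
Gln: 2 codons.
Val: 4 codons.
Thr: 4 codons.
Val: 4 codons.
His: 2 codons.
4 × 2 × 4 × 4 × 4 × 2 = 1024.

1024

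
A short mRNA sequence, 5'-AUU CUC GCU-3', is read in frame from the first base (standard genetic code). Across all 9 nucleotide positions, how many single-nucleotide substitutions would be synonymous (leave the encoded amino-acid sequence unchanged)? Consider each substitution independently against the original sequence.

8

Codon 1 (AUU, Ile): 2 synonymous substitutions.
Codon 2 (CUC, Leu): 3 synonymous substitutions.
Codon 3 (GCU, Ala): 3 synonymous substitutions.
Total: 2 + 3 + 3 = 8.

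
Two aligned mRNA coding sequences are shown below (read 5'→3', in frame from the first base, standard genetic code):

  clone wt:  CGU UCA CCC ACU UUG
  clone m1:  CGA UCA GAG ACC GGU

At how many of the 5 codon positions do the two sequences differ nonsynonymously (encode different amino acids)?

Codon 1: CGU Arg / CGA Arg — synonymous.
Codon 2: UCA Ser / UCA Ser — identical.
Codon 3: CCC Pro / GAG Glu — nonsynonymous.
Codon 4: ACU Thr / ACC Thr — synonymous.
Codon 5: UUG Leu / GGU Gly — nonsynonymous.
Nonsynonymous differences: 2.

2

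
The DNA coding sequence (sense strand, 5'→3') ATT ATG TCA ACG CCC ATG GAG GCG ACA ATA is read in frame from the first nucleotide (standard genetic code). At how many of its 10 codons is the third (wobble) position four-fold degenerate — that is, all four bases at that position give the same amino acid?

5

Codon 1 ATT (Ile): third position 3-fold.
Codon 2 ATG (Met): third position 1-fold.
Codon 3 TCA (Ser): third position 4-fold.
Codon 4 ACG (Thr): third position 4-fold.
Codon 5 CCC (Pro): third position 4-fold.
Codon 6 ATG (Met): third position 1-fold.
Codon 7 GAG (Glu): third position 2-fold.
Codon 8 GCG (Ala): third position 4-fold.
Codon 9 ACA (Thr): third position 4-fold.
Codon 10 ATA (Ile): third position 3-fold.
Four-fold degenerate third positions: 5.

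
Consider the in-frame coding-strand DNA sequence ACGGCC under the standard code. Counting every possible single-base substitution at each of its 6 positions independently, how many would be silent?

6

Codon 1 (ACG, Thr): 3 synonymous substitutions.
Codon 2 (GCC, Ala): 3 synonymous substitutions.
Total: 3 + 3 = 6.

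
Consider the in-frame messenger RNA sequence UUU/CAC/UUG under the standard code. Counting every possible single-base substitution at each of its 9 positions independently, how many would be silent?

Codon 1 (UUU, Phe): 1 synonymous substitution.
Codon 2 (CAC, His): 1 synonymous substitution.
Codon 3 (UUG, Leu): 2 synonymous substitutions.
Total: 1 + 1 + 2 = 4.

4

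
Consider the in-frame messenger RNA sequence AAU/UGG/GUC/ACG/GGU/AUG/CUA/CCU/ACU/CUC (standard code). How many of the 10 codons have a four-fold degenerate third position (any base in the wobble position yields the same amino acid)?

Codon 1 AAU (Asn): third position 2-fold.
Codon 2 UGG (Trp): third position 1-fold.
Codon 3 GUC (Val): third position 4-fold.
Codon 4 ACG (Thr): third position 4-fold.
Codon 5 GGU (Gly): third position 4-fold.
Codon 6 AUG (Met): third position 1-fold.
Codon 7 CUA (Leu): third position 4-fold.
Codon 8 CCU (Pro): third position 4-fold.
Codon 9 ACU (Thr): third position 4-fold.
Codon 10 CUC (Leu): third position 4-fold.
Four-fold degenerate third positions: 7.

7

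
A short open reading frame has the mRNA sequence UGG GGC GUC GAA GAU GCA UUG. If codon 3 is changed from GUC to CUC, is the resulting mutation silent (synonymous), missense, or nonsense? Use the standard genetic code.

Position 7 falls in codon 3: GUC → Val.
After the substitution the codon is CUC → Leu.
Val ≠ Leu, so this is a missense mutation.

missense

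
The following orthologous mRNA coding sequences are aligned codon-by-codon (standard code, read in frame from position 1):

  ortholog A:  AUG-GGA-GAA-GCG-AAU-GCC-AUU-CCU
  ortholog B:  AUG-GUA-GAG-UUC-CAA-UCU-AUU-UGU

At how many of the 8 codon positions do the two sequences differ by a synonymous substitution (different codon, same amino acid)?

Codon 1: AUG Met / AUG Met — identical.
Codon 2: GGA Gly / GUA Val — nonsynonymous.
Codon 3: GAA Glu / GAG Glu — synonymous.
Codon 4: GCG Ala / UUC Phe — nonsynonymous.
Codon 5: AAU Asn / CAA Gln — nonsynonymous.
Codon 6: GCC Ala / UCU Ser — nonsynonymous.
Codon 7: AUU Ile / AUU Ile — identical.
Codon 8: CCU Pro / UGU Cys — nonsynonymous.
Synonymous differences: 1.

1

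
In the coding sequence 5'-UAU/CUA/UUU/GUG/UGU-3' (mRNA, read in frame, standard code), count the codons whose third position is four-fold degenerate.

Codon 1 UAU (Tyr): third position 2-fold.
Codon 2 CUA (Leu): third position 4-fold.
Codon 3 UUU (Phe): third position 2-fold.
Codon 4 GUG (Val): third position 4-fold.
Codon 5 UGU (Cys): third position 2-fold.
Four-fold degenerate third positions: 2.

2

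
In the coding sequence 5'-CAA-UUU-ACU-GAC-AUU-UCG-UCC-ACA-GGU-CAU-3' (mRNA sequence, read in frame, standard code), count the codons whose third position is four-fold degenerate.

5

Codon 1 CAA (Gln): third position 2-fold.
Codon 2 UUU (Phe): third position 2-fold.
Codon 3 ACU (Thr): third position 4-fold.
Codon 4 GAC (Asp): third position 2-fold.
Codon 5 AUU (Ile): third position 3-fold.
Codon 6 UCG (Ser): third position 4-fold.
Codon 7 UCC (Ser): third position 4-fold.
Codon 8 ACA (Thr): third position 4-fold.
Codon 9 GGU (Gly): third position 4-fold.
Codon 10 CAU (His): third position 2-fold.
Four-fold degenerate third positions: 5.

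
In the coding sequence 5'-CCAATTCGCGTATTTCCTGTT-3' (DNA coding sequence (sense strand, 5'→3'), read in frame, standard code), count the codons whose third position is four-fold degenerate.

Codon 1 CCA (Pro): third position 4-fold.
Codon 2 ATT (Ile): third position 3-fold.
Codon 3 CGC (Arg): third position 4-fold.
Codon 4 GTA (Val): third position 4-fold.
Codon 5 TTT (Phe): third position 2-fold.
Codon 6 CCT (Pro): third position 4-fold.
Codon 7 GTT (Val): third position 4-fold.
Four-fold degenerate third positions: 5.

5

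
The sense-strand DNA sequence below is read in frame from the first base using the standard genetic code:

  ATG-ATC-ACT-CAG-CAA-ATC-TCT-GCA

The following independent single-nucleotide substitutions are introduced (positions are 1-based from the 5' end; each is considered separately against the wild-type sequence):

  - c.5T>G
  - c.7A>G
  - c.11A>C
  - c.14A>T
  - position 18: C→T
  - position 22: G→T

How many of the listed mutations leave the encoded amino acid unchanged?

Codon 2: ATC (Ile) → AGC (Ser) — missense.
Codon 3: ACT (Thr) → GCT (Ala) — missense.
Codon 4: CAG (Gln) → CCG (Pro) — missense.
Codon 5: CAA (Gln) → CTA (Leu) — missense.
Codon 6: ATC (Ile) → ATT (Ile) — synonymous.
Codon 8: GCA (Ala) → TCA (Ser) — missense.
Synonymous: 1 of 6.

1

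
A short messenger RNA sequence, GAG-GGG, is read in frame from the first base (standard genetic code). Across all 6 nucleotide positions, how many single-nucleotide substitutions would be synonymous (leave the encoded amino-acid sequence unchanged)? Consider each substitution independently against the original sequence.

4

Codon 1 (GAG, Glu): 1 synonymous substitution.
Codon 2 (GGG, Gly): 3 synonymous substitutions.
Total: 1 + 3 = 4.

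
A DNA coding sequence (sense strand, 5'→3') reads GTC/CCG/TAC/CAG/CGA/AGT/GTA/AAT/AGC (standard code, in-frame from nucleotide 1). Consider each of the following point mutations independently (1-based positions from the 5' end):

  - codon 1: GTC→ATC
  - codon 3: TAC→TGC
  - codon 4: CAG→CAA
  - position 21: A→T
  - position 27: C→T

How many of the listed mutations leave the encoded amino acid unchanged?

Codon 1: GTC (Val) → ATC (Ile) — missense.
Codon 3: TAC (Tyr) → TGC (Cys) — missense.
Codon 4: CAG (Gln) → CAA (Gln) — synonymous.
Codon 7: GTA (Val) → GTT (Val) — synonymous.
Codon 9: AGC (Ser) → AGT (Ser) — synonymous.
Synonymous: 3 of 5.

3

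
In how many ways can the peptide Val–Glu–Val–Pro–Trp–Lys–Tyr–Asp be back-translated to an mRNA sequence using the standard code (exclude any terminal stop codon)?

Val: 4 codons.
Glu: 2 codons.
Val: 4 codons.
Pro: 4 codons.
Trp: 1 codon.
Lys: 2 codons.
Tyr: 2 codons.
Asp: 2 codons.
4 × 2 × 4 × 4 × 1 × 2 × 2 × 2 = 1024.

1024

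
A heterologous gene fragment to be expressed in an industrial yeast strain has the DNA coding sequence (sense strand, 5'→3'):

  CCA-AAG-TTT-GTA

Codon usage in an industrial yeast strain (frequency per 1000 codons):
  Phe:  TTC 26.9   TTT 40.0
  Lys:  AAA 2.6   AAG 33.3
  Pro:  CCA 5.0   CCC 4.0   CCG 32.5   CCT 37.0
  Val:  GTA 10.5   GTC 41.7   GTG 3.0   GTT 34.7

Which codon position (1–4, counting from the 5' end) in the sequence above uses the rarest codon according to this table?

Codon 1 CCA (Pro): 5.0 per 1000.
Codon 2 AAG (Lys): 33.3 per 1000.
Codon 3 TTT (Phe): 40.0 per 1000.
Codon 4 GTA (Val): 10.5 per 1000.
Lowest frequency is 5.0 at codon 1.

1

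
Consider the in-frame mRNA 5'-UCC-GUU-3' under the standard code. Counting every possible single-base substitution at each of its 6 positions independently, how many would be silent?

Codon 1 (UCC, Ser): 3 synonymous substitutions.
Codon 2 (GUU, Val): 3 synonymous substitutions.
Total: 3 + 3 = 6.

6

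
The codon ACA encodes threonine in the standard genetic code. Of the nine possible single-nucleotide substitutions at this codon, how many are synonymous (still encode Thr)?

3

Position 1: none → 0 synonymous.
Position 2: none → 0 synonymous.
Position 3: ACT, ACC, ACG → 3 synonymous.
Total: 0 + 0 + 3 = 3.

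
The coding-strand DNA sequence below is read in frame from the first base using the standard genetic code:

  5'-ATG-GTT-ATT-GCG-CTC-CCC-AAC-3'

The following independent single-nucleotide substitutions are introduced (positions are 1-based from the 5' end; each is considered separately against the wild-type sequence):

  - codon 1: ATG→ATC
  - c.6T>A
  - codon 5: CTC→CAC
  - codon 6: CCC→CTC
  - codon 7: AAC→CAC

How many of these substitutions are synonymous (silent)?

1

Codon 1: ATG (Met) → ATC (Ile) — missense.
Codon 2: GTT (Val) → GTA (Val) — synonymous.
Codon 5: CTC (Leu) → CAC (His) — missense.
Codon 6: CCC (Pro) → CTC (Leu) — missense.
Codon 7: AAC (Asn) → CAC (His) — missense.
Synonymous: 1 of 5.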